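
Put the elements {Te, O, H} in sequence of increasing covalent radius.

H, O, Te

Radius decreases left→right (rising Z_eff, same n) and increases top→bottom (higher n).
Neither a single period nor a single group — weigh both effects.
O > H: period and group pull opposite ways; the down-group shift dominates (63 vs 32 pm).
Te > O: Te sits below O in group 16, so the down-group effect alone puts Te larger.
Approximate values (pm): H 32, O 63, Te 136.
So from smallest to largest: H < O < Te.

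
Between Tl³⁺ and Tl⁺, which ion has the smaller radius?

Both ions have Z = 81 protons, but Tl³⁺ has lost more electrons, so its remaining electrons feel a larger effective nuclear charge per electron and are pulled in more tightly.
Higher positive charge → smaller ion, so Tl⁺ > Tl³⁺.

Tl³⁺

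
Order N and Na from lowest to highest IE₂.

N < Na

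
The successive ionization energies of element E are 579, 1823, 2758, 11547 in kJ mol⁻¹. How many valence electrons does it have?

Look for the largest jump between consecutive ionization energies: IE4/IE3 ≈ 4.2, far larger than any earlier ratio.
That jump marks the point where a core electron is being removed. So the atom has 3 valence electrons.

3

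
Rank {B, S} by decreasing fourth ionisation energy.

B > S

Consider each +3 ion: B³⁺ is the bare [He] core; S³⁺ still has 3 valence electrons.
Breaking into a closed-shell core is much more expensive than removing a leftover valence electron — B has the largest IE_4 here.
The numbers (kJ/mol): B 25026, S 4556.
Putting it together, IE_4: S < B.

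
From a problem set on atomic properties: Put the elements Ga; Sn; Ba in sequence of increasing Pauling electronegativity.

Ba < Ga < Sn

Ga is in period 4, group 13; Sn is in period 5, group 14; Ba is in period 6, group 2.
Atoms toward the upper right of the periodic table pull bonding electrons most strongly.
These span different periods and groups, so the two trends combine.
Ga > Ba: relative to Ba, both the across-period and down-group shifts push Ga's electronegativity up.
Sn > Ga: period and group pull opposite ways; the across-period shift dominates (1.96 vs 1.81).
Approximate values (Pauling): Ga 1.81, Sn 1.96, Ba 0.89.
So from lowest to highest: Ba < Ga < Sn.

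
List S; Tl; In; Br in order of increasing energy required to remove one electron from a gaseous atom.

IE₁ increases left→right with effective nuclear charge and decreases top→bottom as the valence shell moves farther out.
Here both period and group differ, so the two effects have to be weighed against each other.
Tl > In: this pair runs against the simple trend — see the exception note.
S > Tl: relative to Tl, both the across-period and down-group shifts push S's first ionization energy up.
Br > S: the two effects oppose for this pair; the across-period effect wins (1140 vs 1000 kJ/mol).
Note the exception: Tl has a higher first ionization energy than In, contrary to the simple trend — relativistic 6s stabilisation and poor 4f/5d shielding distort the trend for the heavy p-block elements.
For reference (kJ/mol): S 1000, Br 1140, In 558, Tl 589.
So from lowest to highest: In < Tl < S < Br.

In < Tl < S < Br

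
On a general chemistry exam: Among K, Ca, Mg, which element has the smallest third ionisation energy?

Consider each +2 ion: K²⁺ is already 1 electron into the core; Ca²⁺ is the bare [Ar] core; Mg²⁺ is the bare [Ne] core.
All of these are removing an electron from a noble-gas core or deeper; the smaller core (lower principal quantum number) is held far more tightly, and within a period the higher nuclear charge binds the same core more tightly.
Tabulated IE_3 (kJ/mol): K 4420, Ca 4912, Mg 7733.
Hence IE_3: K < Ca < Mg.

K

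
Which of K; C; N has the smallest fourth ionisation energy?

K

Consider each +3 ion: K³⁺ is already 2 electrons into the core; C³⁺ still has 1 valence electron; N³⁺ still has 2 valence electrons.
Usually core removal costs more than valence removal, but here the competition is close: a tightly held n=2 valence electron can cost more to remove than an n=3 core electron, so the actual values have to decide it.
Valence configurations: C³⁺ [He]2s¹, N³⁺ [He]2s².
Approximate IE_4 values (kJ/mol): K 5877, C 6223, N 7475.
Hence IE_4: K < C < N.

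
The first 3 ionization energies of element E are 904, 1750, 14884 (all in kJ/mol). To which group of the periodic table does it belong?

Look for the largest jump between consecutive ionization energies: IE3/IE2 ≈ 8.5, far larger than any earlier ratio.
That jump marks the point where a core electron is being removed. So the atom has 2 valence electrons.
A main-group element with 2 valence electrons is in group 2.

Group 2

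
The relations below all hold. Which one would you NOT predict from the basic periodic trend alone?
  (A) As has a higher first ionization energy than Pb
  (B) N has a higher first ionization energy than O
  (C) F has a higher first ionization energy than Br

The general trend: first ionization energy increases across a period and decreases down a group.
(A) As (period 4, group 15) vs Pb (period 6, group 14): the stated order agrees with the simple trend.
(B) N (period 2, group 15) vs O (period 2, group 16): the stated order contradicts the simple trend.
(C) F (period 2, group 17) vs Br (period 4, group 17): the stated order agrees with the simple trend.
The exception is (B): pairing an electron in O's 2p⁴ costs repulsion energy, so O ionizes more easily than half-filled N (2p³).

(B)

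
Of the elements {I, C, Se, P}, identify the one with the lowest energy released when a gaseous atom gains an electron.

P

C is in period 2, group 14; P is in period 3, group 15; Se is in period 4, group 16; I is in period 5, group 17.
Atoms with high Z_eff and room in the valence shell (especially the halogens) have the most exothermic electron affinities.
A diagonal step moves right (one effect) and down (the opposite effect) at once.
C > P: the two effects oppose for this pair; the down-group effect wins (122 vs 72 kJ/mol).
Se > C: the two effects oppose for this pair; the across-period effect wins (195 vs 122 kJ/mol).
I > Se: the two effects oppose for this pair; the across-period effect wins (295 vs 195 kJ/mol).
Approximate values (kJ/mol): C 122, P 72, Se 195, I 295.
The lowest energy released when a gaseous atom gains an electron among these belongs to P.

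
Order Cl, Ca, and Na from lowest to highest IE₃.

Cl < Ca < Na

IE_3 is the cost of taking one more electron from the +2 cation: Cl²⁺ still has 5 valence electrons; Ca²⁺ is the bare [Ar] core; Na²⁺ is already 1 electron into the core.
Core electrons are held far more tightly than valence electrons, so Ca and Na top the IE_3 order.
Approximate IE_3 values (kJ/mol): Cl 3822, Ca 4912, Na 6910.
Hence IE_3: Cl < Ca < Na.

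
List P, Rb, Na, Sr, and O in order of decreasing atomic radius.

Rb > Sr > Na > P > O

O is in period 2, group 16; Na is in period 3, group 1; P is in period 3, group 15; Rb is in period 5, group 1; Sr is in period 5, group 2.
Atomic radius shrinks across a period as nuclear charge pulls the same shell inward, and grows down a group as new shells are added.
These span different periods and groups, so the two trends combine.
P > O: both effects reinforce here, so P is clearly the larger of the two.
Na > P: both are in period 3; the period trend gives Na the larger value.
Sr > Na: the two effects oppose for this pair; the down-group effect wins (185 vs 155 pm).
Rb > Sr: both are in period 5; the period trend gives Rb the larger value.
For reference (pm): O 63, Na 155, P 111, Rb 210, Sr 185.
So from largest to smallest: Rb > Sr > Na > P > O.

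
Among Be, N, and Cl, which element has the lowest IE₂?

IE_2 is the cost of taking one more electron from the +1 cation: Be⁺ still has 1 valence electron; N⁺ still has 4 valence electrons; Cl⁺ still has 6 valence electrons.
All are still removing valence electrons, so compare the +1 ions as you would atoms: IE_2 generally rises across a period (higher Z_eff) and falls down a group (larger shell), subject to the usual subshell exceptions.
Valence configurations: Be⁺ [He]2s¹, N⁺ [He]2s²2p², Cl⁺ [Ne]3s²3p⁴.
Tabulated IE_2 (kJ/mol): Be 1757, N 2856, Cl 2298.
Putting it together, IE_2: Be < Cl < N.

Be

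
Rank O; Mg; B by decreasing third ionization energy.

Mg > O > B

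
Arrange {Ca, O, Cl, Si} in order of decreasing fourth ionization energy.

After 3 electrons have been removed, what remains? Ca³⁺ is already 1 electron into the core; O³⁺ still has 3 valence electrons; Cl³⁺ still has 4 valence electrons; Si³⁺ still has 1 valence electron.
Usually core removal costs more than valence removal, but here the competition is close: a tightly held n=2 valence electron can cost more to remove than an n=3 core electron, so the actual values have to decide it.
Valence configurations: O³⁺ [He]2s²2p¹, Cl³⁺ [Ne]3s²3p², Si³⁺ [Ne]3s¹.
Approximate IE_4 values (kJ/mol): Ca 6491, O 7469, Cl 5159, Si 4356.
Overall IE_4 order: Si < Cl < Ca < O.

O > Ca > Cl > Si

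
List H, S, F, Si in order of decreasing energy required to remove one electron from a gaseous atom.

IE₁ increases left→right with effective nuclear charge and decreases top→bottom as the valence shell moves farther out.
These span different periods and groups, so the two trends combine.
S > Si: both are in period 3; the period trend gives S the larger value.
H > S: period and group pull opposite ways; the down-group shift dominates (1312 vs 1000 kJ/mol).
F > H: period and group pull opposite ways; the across-period shift dominates (1681 vs 1312 kJ/mol).
For reference (kJ/mol): H 1312, F 1681, Si 786, S 1000.
So from highest to lowest: F > H > S > Si.

F, H, S, Si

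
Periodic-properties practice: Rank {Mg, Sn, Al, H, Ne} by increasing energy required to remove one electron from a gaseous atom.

Al < Sn < Mg < H < Ne

Across a period the outer electron is held more tightly (higher IE₁); down a group it sits in a higher shell, more shielded, and comes off more easily.
These span different periods and groups, so the two trends combine.
Sn > Al: period and group pull opposite ways; the across-period shift dominates (709 vs 578 kJ/mol).
Mg > Sn: the two effects oppose for this pair; the down-group effect wins (738 vs 709 kJ/mol).
H > Mg: period and group pull opposite ways; the down-group shift dominates (1312 vs 738 kJ/mol).
Ne > H: the two effects oppose for this pair; the across-period effect wins (2081 vs 1312 kJ/mol).
Note the exception: Mg has a higher first ionization energy than Al, contrary to the simple trend — Al's single 3p electron is easier to remove than one from Mg's filled 3s².
Tabulated first ionization energy (kJ/mol): H 1312, Ne 2081, Mg 738, Al 578, Sn 709.
So from lowest to highest: Al < Sn < Mg < H < Ne.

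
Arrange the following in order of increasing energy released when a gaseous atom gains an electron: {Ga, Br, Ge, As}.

Ga, As, Ge, Br

Adding an electron releases more energy for atoms nearer the top right (short of the noble gases).
All lie in period 4; the across-period trend (electron affinity increases left to right) applies, with the exception below.
Note the exception: Ge has a higher electron affinity than As, contrary to the simple trend — adding an electron to As's half-filled 4p³ is unfavourable, so Ge (4p²) has the more exothermic EA.
For reference (kJ/mol): Ga 29, Ge 119, As 78, Br 325.
So from lowest to highest: Ga < As < Ge < Br.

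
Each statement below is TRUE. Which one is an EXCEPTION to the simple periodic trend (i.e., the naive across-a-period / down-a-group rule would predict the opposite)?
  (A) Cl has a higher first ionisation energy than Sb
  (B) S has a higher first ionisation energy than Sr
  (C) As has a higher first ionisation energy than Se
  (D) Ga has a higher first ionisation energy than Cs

(C)

The general trend: first ionisation energy increases across a period and decreases down a group.
(A) Cl (period 3, group 17) vs Sb (period 5, group 15): the stated order agrees with the simple trend.
(B) S (period 3, group 16) vs Sr (period 5, group 2): the stated order agrees with the simple trend.
(C) As (period 4, group 15) vs Se (period 4, group 16): the stated order contradicts the simple trend.
(D) Ga (period 4, group 13) vs Cs (period 6, group 1): the stated order agrees with the simple trend.
The exception is (C): Se (4p⁴) ionizes more easily than half-filled As (4p³).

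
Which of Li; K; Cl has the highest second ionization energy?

Consider each +1 ion: Li⁺ is the bare [He] core; K⁺ is the bare [Ar] core; Cl⁺ still has 6 valence electrons.
Breaking into a closed-shell core is much more expensive than removing a leftover valence electron — K and Li have the largest IE_2 here.
Tabulated IE_2 (kJ/mol): Li 7298, K 3052, Cl 2298.
Putting it together, IE_2: Cl < K < Li.

Li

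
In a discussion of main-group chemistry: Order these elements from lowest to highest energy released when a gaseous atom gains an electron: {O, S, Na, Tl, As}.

O is in period 2, group 16; Na is in period 3, group 1; S is in period 3, group 16; As is in period 4, group 15; Tl is in period 6, group 13.
Electron affinity generally becomes more exothermic across a period toward the halogens and less exothermic down a group.
Neither a single period nor a single group — weigh both effects.
Na > Tl: the two effects oppose for this pair; the down-group effect wins (53 vs 19 kJ/mol).
As > Na: the two effects oppose for this pair; the across-period effect wins (78 vs 53 kJ/mol).
O > As: both effects reinforce here, so O is clearly the higher of the two.
S > O: this pair runs against the simple trend — see the exception note.
Note the exception: S has a higher electron affinity than O, contrary to the simple trend — the compact 2p subshell of O repels the added electron more than S's larger 3p does.
For reference (kJ/mol): O 141, Na 53, S 200, As 78, Tl 19.
So from lowest to highest: Tl < Na < As < O < S.

Tl < Na < As < O < S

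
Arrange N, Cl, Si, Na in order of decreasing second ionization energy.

Na > N > Cl > Si

IE_2 is the cost of taking one more electron from the +1 cation: N⁺ still has 4 valence electrons; Cl⁺ still has 6 valence electrons; Si⁺ still has 3 valence electrons; Na⁺ is the bare [Ne] core.
Core electrons are held far more tightly than valence electrons, so Na tops the IE_2 order.
Valence configurations: N⁺ [He]2s²2p², Cl⁺ [Ne]3s²3p⁴, Si⁺ [Ne]3s²3p¹.
The numbers (kJ/mol): N 2856, Cl 2298, Si 1577, Na 4562.
So the second ionization energies run Si < Cl < N < Na.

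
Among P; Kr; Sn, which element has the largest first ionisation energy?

P is in period 3, group 15; Kr is in period 4, group 18; Sn is in period 5, group 14.
First ionization energy rises across a period (greater Z_eff holds electrons more tightly) and falls down a group (valence electrons are farther from the nucleus).
Here both period and group differ, so the two effects have to be weighed against each other.
P > Sn: both effects reinforce here, so P is clearly the higher of the two.
Kr > P: period and group pull opposite ways; the across-period shift dominates (1351 vs 1012 kJ/mol).
For reference (kJ/mol): P 1012, Kr 1351, Sn 709.
The largest first ionisation energy among these belongs to Kr.

Kr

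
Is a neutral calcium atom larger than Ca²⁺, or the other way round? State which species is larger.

Forming Ca²⁺ removes 2 electrons from Ca. Fewer electrons for the same nuclear charge means less shielding and a higher Z_eff on the remaining electrons, and for main-group metals the entire outer shell is lost.
A cation is smaller than its parent atom: Ca²⁺ < Ca.

Ca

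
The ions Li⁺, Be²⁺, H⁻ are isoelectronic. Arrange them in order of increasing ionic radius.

Be²⁺ < Li⁺ < H⁻

All of these have 2 electrons, so size is governed by nuclear charge alone: the more protons, the stronger the pull on the same electron cloud, and the smaller the ion.
Nuclear charges: Be²⁺ (Z=4), Li⁺ (Z=3), H⁻ (Z=1).
Smallest to largest: Be²⁺ < Li⁺ < H⁻.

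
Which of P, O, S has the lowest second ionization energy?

P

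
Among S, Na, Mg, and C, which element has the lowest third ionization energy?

Consider each +2 ion: S²⁺ still has 4 valence electrons; Na²⁺ is already 1 electron into the core; Mg²⁺ is the bare [Ne] core; C²⁺ still has 2 valence electrons.
Breaking into a closed-shell core is much more expensive than removing a leftover valence electron — Na and Mg have the largest IE_3 here.
Valence configurations: S²⁺ [Ne]3s²3p², C²⁺ [He]2s².
Approximate IE_3 values (kJ/mol): S 3357, Na 6910, Mg 7733, C 4620.
Putting it together, IE_3: S < C < Na < Mg.

S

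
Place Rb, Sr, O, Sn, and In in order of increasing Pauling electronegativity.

Electronegativity increases across a period and decreases down a group, tracking effective nuclear charge and atomic size.
Neither a single period nor a single group — weigh both effects.
Sr > Rb: Sr lies to the right of Rb in period 5, so the across-period effect alone puts Sr higher.
In > Sr: In lies to the right of Sr in period 5, so the across-period effect alone puts In higher.
Sn > In: Sn lies to the right of In in period 5, so the across-period effect alone puts Sn higher.
O > Sn: both effects reinforce here, so O is clearly the higher of the two.
Tabulated electronegativity (Pauling): O 3.44, Rb 0.82, Sr 0.95, In 1.78, Sn 1.96.
So from lowest to highest: Rb < Sr < In < Sn < O.

Rb < Sr < In < Sn < O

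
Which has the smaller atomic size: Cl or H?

H

H is in period 1, group 1; Cl is in period 3, group 17.
Moving right in a period, electrons are added to the same shell under a stronger nuclear pull, so atoms get smaller; moving down, a new shell is opened and atoms get larger.
Here both period and group differ, so the two effects have to be weighed against each other.
Cl > H: period and group pull opposite ways; the down-group shift dominates (99 vs 32 pm).
Approximate values (pm): H 32, Cl 99.
So H has the smaller atomic size (H < Cl).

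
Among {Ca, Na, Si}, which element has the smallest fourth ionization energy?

IE_4 is the cost of taking one more electron from the +3 cation: Ca³⁺ is already 1 electron into the core; Na³⁺ is already 2 electrons into the core; Si³⁺ still has 1 valence electron.
Core electrons are held far more tightly than valence electrons, so Ca and Na top the IE_4 order.
The numbers (kJ/mol): Ca 6491, Na 9543, Si 4356.
Hence IE_4: Si < Ca < Na.

Si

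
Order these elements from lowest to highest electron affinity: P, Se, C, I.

EA tends to increase across a period and decrease down a group, though the pattern is less regular than for IE or radius.
A diagonal step moves right (one effect) and down (the opposite effect) at once.
C > P: period and group pull opposite ways; the down-group shift dominates (122 vs 72 kJ/mol).
Se > C: the two effects oppose for this pair; the across-period effect wins (195 vs 122 kJ/mol).
I > Se: period and group pull opposite ways; the across-period shift dominates (295 vs 195 kJ/mol).
Approximate values (kJ/mol): C 122, P 72, Se 195, I 295.
So from lowest to highest: P < C < Se < I.

P, C, Se, I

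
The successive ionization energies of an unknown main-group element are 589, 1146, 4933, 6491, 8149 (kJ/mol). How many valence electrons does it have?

2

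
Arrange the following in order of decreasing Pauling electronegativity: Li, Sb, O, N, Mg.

O > N > Sb > Mg > Li

Li is in period 2, group 1; N is in period 2, group 15; O is in period 2, group 16; Mg is in period 3, group 2; Sb is in period 5, group 15.
EN rises left→right (higher Z_eff, smaller atoms) and falls top→bottom (larger, more shielded atoms).
These span different periods and groups, so the two trends combine.
Mg > Li: the two effects oppose for this pair; the across-period effect wins (1.31 vs 0.98).
Sb > Mg: period and group pull opposite ways; the across-period shift dominates (2.05 vs 1.31).
N > Sb: they share group 15; the group trend gives N the larger value.
O > N: O lies to the right of N in period 2, so the across-period effect alone puts O higher.
Approximate values (Pauling): Li 0.98, N 3.04, O 3.44, Mg 1.31, Sb 2.05.
So from highest to lowest: O > N > Sb > Mg > Li.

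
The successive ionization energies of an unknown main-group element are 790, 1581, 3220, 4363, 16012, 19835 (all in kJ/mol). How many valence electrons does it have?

4

Look for the largest jump between consecutive ionization energies: IE5/IE4 ≈ 3.7, far larger than any earlier ratio.
That jump marks the point where a core electron is being removed. So the atom has 4 valence electrons.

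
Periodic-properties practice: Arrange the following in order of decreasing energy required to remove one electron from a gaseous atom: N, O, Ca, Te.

N, O, Te, Ca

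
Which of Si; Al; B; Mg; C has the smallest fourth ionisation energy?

Si

After 3 electrons have been removed, what remains? Si³⁺ still has 1 valence electron; Al³⁺ is the bare [Ne] core; B³⁺ is the bare [He] core; Mg³⁺ is already 1 electron into the core; C³⁺ still has 1 valence electron.
Breaking into a closed-shell core is much more expensive than removing a leftover valence electron — Mg, Al and B have the largest IE_4 here.
Valence configurations: Si³⁺ [Ne]3s¹, C³⁺ [He]2s¹.
Approximate IE_4 values (kJ/mol): Si 4356, Al 11577, B 25026, Mg 10543, C 6223.
Hence IE_4: Si < C < Mg < Al < B.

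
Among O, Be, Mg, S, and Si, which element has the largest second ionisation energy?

IE_2 is the cost of taking one more electron from the +1 cation: O⁺ still has 5 valence electrons; Be⁺ still has 1 valence electron; Mg⁺ still has 1 valence electron; S⁺ still has 5 valence electrons; Si⁺ still has 3 valence electrons.
All are still removing valence electrons, so compare the +1 ions as you would atoms: IE_2 generally rises across a period (higher Z_eff) and falls down a group (larger shell), subject to the usual subshell exceptions.
Valence configurations: O⁺ [He]2s²2p³, Be⁺ [He]2s¹, Mg⁺ [Ne]3s¹, S⁺ [Ne]3s²3p³, Si⁺ [Ne]3s²3p¹.
Tabulated IE_2 (kJ/mol): O 3388, Be 1757, Mg 1451, S 2252, Si 1577.
So the second ionization energies run Mg < Si < Be < S < O.

O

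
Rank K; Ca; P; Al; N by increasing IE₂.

Ca, Al, P, N, K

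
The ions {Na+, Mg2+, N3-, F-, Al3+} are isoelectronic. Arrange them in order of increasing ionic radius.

Al3+ < Mg2+ < Na+ < F- < N3-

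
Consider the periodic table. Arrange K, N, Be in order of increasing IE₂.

The second ionization energy removes an electron from the +1 ion. For each element: K⁺ is the bare [Ar] core; N⁺ still has 4 valence electrons; Be⁺ still has 1 valence electron.
Core electrons are held far more tightly than valence electrons, so K tops the IE_2 order.
Valence configurations: N⁺ [He]2s²2p², Be⁺ [He]2s¹.
Approximate IE_2 values (kJ/mol): K 3052, N 2856, Be 1757.
Hence IE_2: Be < N < K.

Be < N < K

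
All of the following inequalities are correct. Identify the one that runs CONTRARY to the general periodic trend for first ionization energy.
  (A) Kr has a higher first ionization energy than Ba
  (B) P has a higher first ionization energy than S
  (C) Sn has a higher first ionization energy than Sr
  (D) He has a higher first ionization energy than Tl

The general trend: first ionization energy increases across a period and decreases down a group.
(A) Kr (period 4, group 18) vs Ba (period 6, group 2): the stated order agrees with the simple trend.
(B) P (period 3, group 15) vs S (period 3, group 16): the stated order contradicts the simple trend.
(C) Sn (period 5, group 14) vs Sr (period 5, group 2): the stated order agrees with the simple trend.
(D) He (period 1, group 18) vs Tl (period 6, group 13): the stated order agrees with the simple trend.
The exception is (B): S (3p⁴) ionizes more easily than half-filled P (3p³) because the paired 3p electron in S is pushed out by e⁻–e⁻ repulsion.

(B)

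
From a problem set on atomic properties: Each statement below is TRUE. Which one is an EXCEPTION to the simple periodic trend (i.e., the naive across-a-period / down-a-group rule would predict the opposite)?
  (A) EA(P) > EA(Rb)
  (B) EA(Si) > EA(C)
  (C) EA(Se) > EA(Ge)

(B)

The general trend: electron affinity increases across a period and decreases down a group.
(A) P (period 3, group 15) vs Rb (period 5, group 1): the stated order agrees with the simple trend.
(B) Si (period 3, group 14) vs C (period 2, group 14): the stated order contradicts the simple trend.
(C) Se (period 4, group 16) vs Ge (period 4, group 14): the stated order agrees with the simple trend.
The exception is (B): Si's larger, more diffuse 3p orbitals accept an added electron slightly more readily than C's compact 2p.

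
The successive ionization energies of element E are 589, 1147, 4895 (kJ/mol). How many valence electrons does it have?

2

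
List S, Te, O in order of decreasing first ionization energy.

O, S, Te

First ionization energy rises across a period (greater Z_eff holds electrons more tightly) and falls down a group (valence electrons are farther from the nucleus).
All are in group 16, so first ionization energy increases up the group.
So from highest to lowest: O > S > Te.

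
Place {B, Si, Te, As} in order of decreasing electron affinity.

B is in period 2, group 13; Si is in period 3, group 14; As is in period 4, group 15; Te is in period 5, group 16.
Adding an electron releases more energy for atoms nearer the top right (short of the noble gases).
A diagonal step moves right (one effect) and down (the opposite effect) at once.
As > B: the two effects oppose for this pair; the across-period effect wins (78 vs 27 kJ/mol).
Si > As: the two effects oppose for this pair; the down-group effect wins (134 vs 78 kJ/mol).
Te > Si: period and group pull opposite ways; the across-period shift dominates (190 vs 134 kJ/mol).
Approximate values (kJ/mol): B 27, Si 134, As 78, Te 190.
So from highest to lowest: Te > Si > As > B.

Te > Si > As > B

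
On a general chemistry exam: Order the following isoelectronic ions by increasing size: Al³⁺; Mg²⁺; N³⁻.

Al³⁺, Mg²⁺, N³⁻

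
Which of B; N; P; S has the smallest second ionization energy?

P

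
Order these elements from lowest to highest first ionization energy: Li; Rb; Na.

Rb < Na < Li

First ionization energy rises across a period (greater Z_eff holds electrons more tightly) and falls down a group (valence electrons are farther from the nucleus).
All are in group 1, so first ionization energy increases up the group.
So from lowest to highest: Rb < Na < Li.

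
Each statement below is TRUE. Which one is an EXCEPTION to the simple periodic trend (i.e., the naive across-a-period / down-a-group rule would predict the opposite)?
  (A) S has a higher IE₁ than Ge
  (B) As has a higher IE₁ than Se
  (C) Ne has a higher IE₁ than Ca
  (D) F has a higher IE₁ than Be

(B)

The general trend: IE₁ increases across a period and decreases down a group.
(A) S (period 3, group 16) vs Ge (period 4, group 14): the stated order agrees with the simple trend.
(B) As (period 4, group 15) vs Se (period 4, group 16): the stated order contradicts the simple trend.
(C) Ne (period 2, group 18) vs Ca (period 4, group 2): the stated order agrees with the simple trend.
(D) F (period 2, group 17) vs Be (period 2, group 2): the stated order agrees with the simple trend.
The exception is (B): Se (4p⁴) ionizes more easily than half-filled As (4p³).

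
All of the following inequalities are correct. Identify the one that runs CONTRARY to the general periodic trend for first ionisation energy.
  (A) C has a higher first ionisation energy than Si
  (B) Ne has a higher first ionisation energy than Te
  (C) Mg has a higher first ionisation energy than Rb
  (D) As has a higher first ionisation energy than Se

(D)

The general trend: first ionisation energy increases across a period and decreases down a group.
(A) C (period 2, group 14) vs Si (period 3, group 14): the stated order agrees with the simple trend.
(B) Ne (period 2, group 18) vs Te (period 5, group 16): the stated order agrees with the simple trend.
(C) Mg (period 3, group 2) vs Rb (period 5, group 1): the stated order agrees with the simple trend.
(D) As (period 4, group 15) vs Se (period 4, group 16): the stated order contradicts the simple trend.
The exception is (D): Se (4p⁴) ionizes more easily than half-filled As (4p³).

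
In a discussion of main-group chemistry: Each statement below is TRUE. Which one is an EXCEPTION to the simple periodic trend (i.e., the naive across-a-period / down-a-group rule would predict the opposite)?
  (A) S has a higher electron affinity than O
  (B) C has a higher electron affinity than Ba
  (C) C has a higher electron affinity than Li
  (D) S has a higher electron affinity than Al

(A)

The general trend: electron affinity increases across a period and decreases down a group.
(A) S (period 3, group 16) vs O (period 2, group 16): the stated order contradicts the simple trend.
(B) C (period 2, group 14) vs Ba (period 6, group 2): the stated order agrees with the simple trend.
(C) C (period 2, group 14) vs Li (period 2, group 1): the stated order agrees with the simple trend.
(D) S (period 3, group 16) vs Al (period 3, group 13): the stated order agrees with the simple trend.
The exception is (A): the compact 2p subshell of O repels the added electron more than S's larger 3p does.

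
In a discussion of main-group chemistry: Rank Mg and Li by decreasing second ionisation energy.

Li > Mg

Consider each +1 ion: Mg⁺ still has 1 valence electron; Li⁺ is the bare [He] core.
Pulling an electron out of a noble-gas core costs far more than removing a remaining valence electron, so Li sits at the high end of IE_2.
The numbers (kJ/mol): Mg 1451, Li 7298.
Hence IE_2: Mg < Li.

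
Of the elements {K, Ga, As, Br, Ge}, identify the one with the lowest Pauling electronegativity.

K is in period 4, group 1; Ga is in period 4, group 13; Ge is in period 4, group 14; As is in period 4, group 15; Br is in period 4, group 17.
Smaller atoms with higher effective nuclear charge are more electronegative.
All lie in period 4, so electronegativity increases left to right.
The lowest Pauling electronegativity among these belongs to K.

K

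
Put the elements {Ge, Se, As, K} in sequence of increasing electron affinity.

K < As < Ge < Se

K is in period 4, group 1; Ge is in period 4, group 14; As is in period 4, group 15; Se is in period 4, group 16.
EA tends to increase across a period and decrease down a group, though the pattern is less regular than for IE or radius.
All lie in period 4; the across-period trend (electron affinity increases left to right) applies, with the exception below.
Note the exception: Ge has a higher electron affinity than As, contrary to the simple trend — adding an electron to As's half-filled 4p³ is unfavourable, so Ge (4p²) has the more exothermic EA.
Tabulated electron affinity (kJ/mol): K 48, Ge 119, As 78, Se 195.
So from lowest to highest: K < As < Ge < Se.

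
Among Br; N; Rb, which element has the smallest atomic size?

N

Across a period the added protons contract the valence shell; down a group each new principal shell makes the atom larger.
Here both period and group differ, so the two effects have to be weighed against each other.
Br > N: the two effects oppose for this pair; the down-group effect wins (114 vs 71 pm).
Rb > Br: both effects reinforce here, so Rb is clearly the larger of the two.
Tabulated atomic radius (pm): N 71, Br 114, Rb 210.
The smallest atomic size among these belongs to N.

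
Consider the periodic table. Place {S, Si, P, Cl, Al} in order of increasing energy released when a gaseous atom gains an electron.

Atoms with high Z_eff and room in the valence shell (especially the halogens) have the most exothermic electron affinities.
All lie in period 3; the across-period trend (electron affinity increases left to right) applies, with the exception below.
Note the exception: Si has a higher electron affinity than P, contrary to the simple trend — adding an electron to P's half-filled 3p³ is unfavourable, so Si (3p²) has the more exothermic EA.
Approximate values (kJ/mol): Al 42, Si 134, P 72, S 200, Cl 349.
So from lowest to highest: Al < P < Si < S < Cl.

Al < P < Si < S < Cl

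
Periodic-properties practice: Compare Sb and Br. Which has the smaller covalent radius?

Br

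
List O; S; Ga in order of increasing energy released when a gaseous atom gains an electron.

O is in period 2, group 16; S is in period 3, group 16; Ga is in period 4, group 13.
Atoms with high Z_eff and room in the valence shell (especially the halogens) have the most exothermic electron affinities.
Here both period and group differ, so the two effects have to be weighed against each other.
O > Ga: both effects reinforce here, so O is clearly the higher of the two.
S > O: this pair runs against the simple trend — see the exception note.
Note the exception: S has a higher electron affinity than O, contrary to the simple trend — the compact 2p subshell of O repels the added electron more than S's larger 3p does.
Tabulated electron affinity (kJ/mol): O 141, S 200, Ga 29.
So from lowest to highest: Ga < O < S.

Ga < O < S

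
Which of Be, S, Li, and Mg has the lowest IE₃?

IE_3 is the cost of taking one more electron from the +2 cation: Be²⁺ is the bare [He] core; S²⁺ still has 4 valence electrons; Li²⁺ is already 1 electron into the core; Mg²⁺ is the bare [Ne] core.
Breaking into a closed-shell core is much more expensive than removing a leftover valence electron — Mg, Li and Be have the largest IE_3 here.
Approximate IE_3 values (kJ/mol): Be 14849, S 3357, Li 11815, Mg 7733.
Overall IE_3 order: S < Mg < Li < Be.

S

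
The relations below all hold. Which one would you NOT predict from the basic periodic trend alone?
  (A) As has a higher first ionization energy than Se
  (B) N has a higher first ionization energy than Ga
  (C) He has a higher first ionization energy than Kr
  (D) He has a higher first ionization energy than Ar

The general trend: first ionization energy increases across a period and decreases down a group.
(A) As (period 4, group 15) vs Se (period 4, group 16): the stated order contradicts the simple trend.
(B) N (period 2, group 15) vs Ga (period 4, group 13): the stated order agrees with the simple trend.
(C) He (period 1, group 18) vs Kr (period 4, group 18): the stated order agrees with the simple trend.
(D) He (period 1, group 18) vs Ar (period 3, group 18): the stated order agrees with the simple trend.
The exception is (A): Se (4p⁴) ionizes more easily than half-filled As (4p³).

(A)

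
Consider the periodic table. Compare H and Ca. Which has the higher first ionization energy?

H

H is in period 1, group 1; Ca is in period 4, group 2.
Removing the outermost electron gets harder across a period and easier down a group.
These span different periods and groups, so the two trends combine.
H > Ca: the two effects oppose for this pair; the down-group effect wins (1312 vs 590 kJ/mol).
For reference (kJ/mol): H 1312, Ca 590.
So H has the higher first ionization energy (H > Ca).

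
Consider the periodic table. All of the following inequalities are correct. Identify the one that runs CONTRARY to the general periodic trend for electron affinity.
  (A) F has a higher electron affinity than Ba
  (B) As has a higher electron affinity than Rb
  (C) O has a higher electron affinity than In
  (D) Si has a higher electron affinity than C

(D)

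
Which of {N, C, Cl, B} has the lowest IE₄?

After 3 electrons have been removed, what remains? N³⁺ still has 2 valence electrons; C³⁺ still has 1 valence electron; Cl³⁺ still has 4 valence electrons; B³⁺ is the bare [He] core.
Core electrons are held far more tightly than valence electrons, so B tops the IE_4 order.
Valence configurations: N³⁺ [He]2s², C³⁺ [He]2s¹, Cl³⁺ [Ne]3s²3p².
Tabulated IE_4 (kJ/mol): N 7475, C 6223, Cl 5159, B 25026.
Overall IE_4 order: Cl < C < N < B.

Cl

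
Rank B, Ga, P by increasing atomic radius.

B is in period 2, group 13; P is in period 3, group 15; Ga is in period 4, group 13.
Radius decreases left→right (rising Z_eff, same n) and increases top→bottom (higher n).
These span different periods and groups, so the two trends combine.
P > B: period and group pull opposite ways; the down-group shift dominates (111 vs 85 pm).
Ga > P: relative to P, both the across-period and down-group shifts push Ga's atomic radius up.
Approximate values (pm): B 85, P 111, Ga 124.
So from smallest to largest: B < P < Ga.

B < P < Ga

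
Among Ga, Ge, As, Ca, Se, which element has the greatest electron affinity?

EA tends to increase across a period and decrease down a group, though the pattern is less regular than for IE or radius.
All lie in period 4; the across-period trend (electron affinity increases left to right) applies, with the exception below.
Note the exception: Ge has a higher electron affinity than As, contrary to the simple trend — adding an electron to As's half-filled 4p³ is unfavourable, so Ge (4p²) has the more exothermic EA.
Approximate values (kJ/mol): Ca 2, Ga 29, Ge 119, As 78, Se 195.
The greatest electron affinity among these belongs to Se.

Se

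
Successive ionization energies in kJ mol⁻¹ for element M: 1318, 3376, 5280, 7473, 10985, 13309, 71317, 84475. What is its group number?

Group 16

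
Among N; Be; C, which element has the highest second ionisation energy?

The second ionization energy removes an electron from the +1 ion. For each element: N⁺ still has 4 valence electrons; Be⁺ still has 1 valence electron; C⁺ still has 3 valence electrons.
All are still removing valence electrons, so compare the +1 ions as you would atoms: IE_2 generally rises across a period (higher Z_eff) and falls down a group (larger shell), subject to the usual subshell exceptions.
Valence configurations: N⁺ [He]2s²2p², Be⁺ [He]2s¹, C⁺ [He]2s²2p¹.
The numbers (kJ/mol): N 2856, Be 1757, C 2353.
Putting it together, IE_2: Be < C < N.

N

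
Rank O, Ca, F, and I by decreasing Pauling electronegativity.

F > O > I > Ca

Atoms toward the upper right of the periodic table pull bonding electrons most strongly.
Here both period and group differ, so the two effects have to be weighed against each other.
I > Ca: period and group pull opposite ways; the across-period shift dominates (2.66 vs 1.00).
O > I: period and group pull opposite ways; the down-group shift dominates (3.44 vs 2.66).
F > O: both are in period 2; the period trend gives F the larger value.
For reference (Pauling): O 3.44, F 3.98, Ca 1.00, I 2.66.
So from highest to lowest: F > O > I > Ca.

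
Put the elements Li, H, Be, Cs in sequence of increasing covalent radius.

H < Be < Li < Cs

Moving right in a period, electrons are added to the same shell under a stronger nuclear pull, so atoms get smaller; moving down, a new shell is opened and atoms get larger.
These span different periods and groups, so the two trends combine.
Be > H: period and group pull opposite ways; the down-group shift dominates (102 vs 32 pm).
Li > Be: both are in period 2; the period trend gives Li the larger value.
Cs > Li: Cs sits below Li in group 1, so the down-group effect alone puts Cs larger.
For reference (pm): H 32, Li 133, Be 102, Cs 232.
So from smallest to largest: H < Be < Li < Cs.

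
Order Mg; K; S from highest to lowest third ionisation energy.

Mg, K, S

Consider each +2 ion: Mg²⁺ is the bare [Ne] core; K²⁺ is already 1 electron into the core; S²⁺ still has 4 valence electrons.
Pulling an electron out of a noble-gas core costs far more than removing a remaining valence electron, so K and Mg sit at the high end of IE_3.
Tabulated IE_3 (kJ/mol): Mg 7733, K 4420, S 3357.
Hence IE_3: S < K < Mg.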